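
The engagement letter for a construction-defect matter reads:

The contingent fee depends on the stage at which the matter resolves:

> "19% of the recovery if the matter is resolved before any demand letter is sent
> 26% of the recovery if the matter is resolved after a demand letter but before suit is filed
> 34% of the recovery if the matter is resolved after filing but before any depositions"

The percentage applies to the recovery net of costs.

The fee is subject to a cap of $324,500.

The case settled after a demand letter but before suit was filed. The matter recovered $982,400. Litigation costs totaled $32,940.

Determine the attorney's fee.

$246,859.60

Fee base (net of costs): $982,400 − $32,940 = $949,460
The matter settled after a demand letter but before suit was filed, so the 26% rate applies.
$949,460 × 26% = $246,859.60
$246,859.60 is under the $324,500 cap.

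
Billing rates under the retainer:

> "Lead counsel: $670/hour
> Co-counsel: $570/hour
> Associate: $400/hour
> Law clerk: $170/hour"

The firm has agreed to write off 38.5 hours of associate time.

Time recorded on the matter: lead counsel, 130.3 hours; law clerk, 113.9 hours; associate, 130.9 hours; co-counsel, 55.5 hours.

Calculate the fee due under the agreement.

Lead counsel: 130.3 × $670 = $87,301.00
Co-counsel: 55.5 × $570 = $31,635.00
Associate: 130.9 × $400 = $52,360.00
Law clerk: 113.9 × $170 = $19,363.00
Subtotal: $190,659.00
Write-off: 38.5 × $400 = $15,400.00
Total: $190,659.00 − $15,400.00 = $175,259.00

$175,259.00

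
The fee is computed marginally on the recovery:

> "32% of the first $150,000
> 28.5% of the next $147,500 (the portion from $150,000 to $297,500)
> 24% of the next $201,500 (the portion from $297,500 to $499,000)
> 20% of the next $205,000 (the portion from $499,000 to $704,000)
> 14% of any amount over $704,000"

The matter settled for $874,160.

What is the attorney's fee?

$203,219.90

First $150,000 at 32% = $48,000.00
Next $147,500 at 28.5% = $42,037.50
Next $201,500 at 24% = $48,360.00
Next $205,000 at 20% = $41,000.00
Remaining $170,160 at 14% = $23,822.40
Fee: $48,000.00 + $42,037.50 + $48,360.00 + $41,000.00 + $23,822.40 = $203,219.90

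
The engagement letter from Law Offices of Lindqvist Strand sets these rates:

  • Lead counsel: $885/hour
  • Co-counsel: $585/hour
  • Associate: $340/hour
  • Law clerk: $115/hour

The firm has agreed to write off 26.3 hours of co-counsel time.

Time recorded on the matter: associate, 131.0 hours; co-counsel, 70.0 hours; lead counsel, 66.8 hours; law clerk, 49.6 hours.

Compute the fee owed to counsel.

Lead counsel: 66.8 × $885 = $59,118.00
Co-counsel: 70.0 × $585 = $40,950.00
Associate: 131.0 × $340 = $44,540.00
Law clerk: 49.6 × $115 = $5,704.00
Subtotal: $150,312.00
Write-off: 26.3 × $585 = $15,385.50
Total: $150,312.00 − $15,385.50 = $134,926.50

$134,926.50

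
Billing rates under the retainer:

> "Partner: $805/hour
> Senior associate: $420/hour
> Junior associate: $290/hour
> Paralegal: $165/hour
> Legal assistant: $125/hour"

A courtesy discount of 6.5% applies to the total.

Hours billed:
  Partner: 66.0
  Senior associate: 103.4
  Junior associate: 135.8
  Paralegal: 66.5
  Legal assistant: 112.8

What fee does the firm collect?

$150,546.69

Partner: 66.0 × $805 = $53,130.00
Senior associate: 103.4 × $420 = $43,428.00
Junior associate: 135.8 × $290 = $39,382.00
Paralegal: 66.5 × $165 = $10,972.50
Legal assistant: 112.8 × $125 = $14,100.00
Subtotal: $161,012.50
Less 6.5% discount: −$10,465.81
Total: $161,012.50 − $10,465.81 = $150,546.69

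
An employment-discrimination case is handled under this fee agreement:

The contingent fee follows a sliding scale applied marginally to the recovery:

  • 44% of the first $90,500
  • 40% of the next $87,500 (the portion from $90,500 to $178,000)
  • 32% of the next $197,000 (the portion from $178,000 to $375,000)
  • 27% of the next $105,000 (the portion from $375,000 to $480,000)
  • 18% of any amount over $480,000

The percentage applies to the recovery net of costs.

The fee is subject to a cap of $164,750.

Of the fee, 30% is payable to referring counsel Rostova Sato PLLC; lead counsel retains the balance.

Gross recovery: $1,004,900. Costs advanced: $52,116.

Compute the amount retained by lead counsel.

Fee base (net of costs): $1,004,900 − $52,116 = $952,784
First $90,500 at 44% = $39,820.00
Next $87,500 at 40% = $35,000.00
Next $197,000 at 32% = $63,040.00
Next $105,000 at 27% = $28,350.00
Remaining $472,784 at 18% = $85,101.12
Fee: $39,820.00 + $35,000.00 + $63,040.00 + $28,350.00 + $85,101.12 = $251,311.12
$251,311.12 exceeds the $164,750 cap, so the fee is capped at $164,750.00.
Referral share: 30% of $164,750.00 = $49,425.00; lead counsel retains $164,750.00 − $49,425.00 = $115,325.00.

$115,325.00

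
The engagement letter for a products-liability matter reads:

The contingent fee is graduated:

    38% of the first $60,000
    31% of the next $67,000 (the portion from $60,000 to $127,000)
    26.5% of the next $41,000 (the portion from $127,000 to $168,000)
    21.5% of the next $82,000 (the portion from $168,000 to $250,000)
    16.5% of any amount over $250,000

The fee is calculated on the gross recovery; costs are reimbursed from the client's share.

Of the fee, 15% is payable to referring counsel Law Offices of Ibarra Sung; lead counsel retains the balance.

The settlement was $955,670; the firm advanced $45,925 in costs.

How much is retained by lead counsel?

Fee base is the gross recovery, $955,670; costs are reimbursed separately.
First $60,000 at 38% = $22,800.00
Next $67,000 at 31% = $20,770.00
Next $41,000 at 26.5% = $10,865.00
Next $82,000 at 21.5% = $17,630.00
Remaining $705,670 at 16.5% = $116,435.55
Fee: $22,800.00 + $20,770.00 + $10,865.00 + $17,630.00 + $116,435.55 = $188,500.55
Referral share: 15% of $188,500.55 = $28,275.08; lead counsel retains $188,500.55 − $28,275.08 = $160,225.47.

$160,225.47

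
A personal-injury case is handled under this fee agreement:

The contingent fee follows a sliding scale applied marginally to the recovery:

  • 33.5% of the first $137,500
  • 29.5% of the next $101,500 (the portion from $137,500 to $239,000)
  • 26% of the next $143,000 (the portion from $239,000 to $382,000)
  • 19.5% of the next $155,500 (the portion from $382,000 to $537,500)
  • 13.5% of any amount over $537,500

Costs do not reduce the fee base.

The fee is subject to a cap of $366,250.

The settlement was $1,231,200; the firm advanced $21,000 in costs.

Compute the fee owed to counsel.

Fee base is the gross recovery, $1,231,200; costs are reimbursed separately.
First $137,500 at 33.5% = $46,062.50
Next $101,500 at 29.5% = $29,942.50
Next $143,000 at 26% = $37,180.00
Next $155,500 at 19.5% = $30,322.50
Remaining $693,700 at 13.5% = $93,649.50
Fee: $46,062.50 + $29,942.50 + $37,180.00 + $30,322.50 + $93,649.50 = $237,157.00
$237,157.00 is under the $366,250 cap.

$237,157.00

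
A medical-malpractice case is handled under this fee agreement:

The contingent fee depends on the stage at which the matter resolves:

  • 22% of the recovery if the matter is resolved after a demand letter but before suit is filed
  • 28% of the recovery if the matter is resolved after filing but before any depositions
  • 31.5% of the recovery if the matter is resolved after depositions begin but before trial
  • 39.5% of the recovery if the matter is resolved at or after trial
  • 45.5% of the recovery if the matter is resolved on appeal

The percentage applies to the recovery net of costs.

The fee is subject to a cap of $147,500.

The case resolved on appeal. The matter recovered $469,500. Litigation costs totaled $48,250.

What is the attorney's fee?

$147,500.00

Fee base (net of costs): $469,500 − $48,250 = $421,250
The matter resolved on appeal, so the 45.5% rate applies.
$421,250 × 45.5% = $191,668.75
$191,668.75 exceeds the $147,500 cap, so the fee is capped at $147,500.00.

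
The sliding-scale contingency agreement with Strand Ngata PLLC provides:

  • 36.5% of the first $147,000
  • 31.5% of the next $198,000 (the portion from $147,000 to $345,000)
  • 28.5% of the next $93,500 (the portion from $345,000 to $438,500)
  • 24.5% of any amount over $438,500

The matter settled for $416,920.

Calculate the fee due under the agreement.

First $147,000 at 36.5% = $53,655.00
Next $198,000 at 31.5% = $62,370.00
Remaining $71,920 at 28.5% = $20,497.20
Fee: $53,655.00 + $62,370.00 + $20,497.20 = $136,522.20

$136,522.20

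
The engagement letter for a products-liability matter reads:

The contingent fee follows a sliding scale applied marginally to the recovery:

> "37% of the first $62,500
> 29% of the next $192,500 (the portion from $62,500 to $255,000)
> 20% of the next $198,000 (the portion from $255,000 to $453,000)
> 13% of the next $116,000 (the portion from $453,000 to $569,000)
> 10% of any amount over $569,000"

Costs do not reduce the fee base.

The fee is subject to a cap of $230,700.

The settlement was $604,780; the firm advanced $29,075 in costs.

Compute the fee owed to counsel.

Fee base is the gross recovery, $604,780; costs are reimbursed separately.
First $62,500 at 37% = $23,125.00
Next $192,500 at 29% = $55,825.00
Next $198,000 at 20% = $39,600.00
Next $116,000 at 13% = $15,080.00
Remaining $35,780 at 10% = $3,578.00
Fee: $23,125.00 + $55,825.00 + $39,600.00 + $15,080.00 + $3,578.00 = $137,208.00
$137,208.00 is under the $230,700 cap.

$137,208.00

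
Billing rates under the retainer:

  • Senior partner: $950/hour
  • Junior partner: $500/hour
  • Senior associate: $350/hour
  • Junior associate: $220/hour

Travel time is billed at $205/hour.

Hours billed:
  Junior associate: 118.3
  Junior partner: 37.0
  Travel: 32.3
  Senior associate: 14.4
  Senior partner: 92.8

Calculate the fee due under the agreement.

Senior partner: 92.8 × $950 = $88,160.00
Junior partner: 37.0 × $500 = $18,500.00
Senior associate: 14.4 × $350 = $5,040.00
Junior associate: 118.3 × $220 = $26,026.00
Subtotal: $88,160.00 + $18,500.00 + $5,040.00 + $26,026.00 = $137,726.00
Travel: 32.3 × $205 = $6,621.50
Total: $137,726.00 + $6,621.50 = $144,347.50

$144,347.50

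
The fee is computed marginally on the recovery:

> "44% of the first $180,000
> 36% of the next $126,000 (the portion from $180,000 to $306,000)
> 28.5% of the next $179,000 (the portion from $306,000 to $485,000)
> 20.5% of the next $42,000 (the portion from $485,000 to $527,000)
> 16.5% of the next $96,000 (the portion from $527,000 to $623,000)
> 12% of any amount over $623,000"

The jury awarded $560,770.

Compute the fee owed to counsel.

First $180,000 at 44% = $79,200.00
Next $126,000 at 36% = $45,360.00
Next $179,000 at 28.5% = $51,015.00
Next $42,000 at 20.5% = $8,610.00
Remaining $33,770 at 16.5% = $5,572.05
Fee: $79,200.00 + $45,360.00 + $51,015.00 + $8,610.00 + $5,572.05 = $189,757.05

$189,757.05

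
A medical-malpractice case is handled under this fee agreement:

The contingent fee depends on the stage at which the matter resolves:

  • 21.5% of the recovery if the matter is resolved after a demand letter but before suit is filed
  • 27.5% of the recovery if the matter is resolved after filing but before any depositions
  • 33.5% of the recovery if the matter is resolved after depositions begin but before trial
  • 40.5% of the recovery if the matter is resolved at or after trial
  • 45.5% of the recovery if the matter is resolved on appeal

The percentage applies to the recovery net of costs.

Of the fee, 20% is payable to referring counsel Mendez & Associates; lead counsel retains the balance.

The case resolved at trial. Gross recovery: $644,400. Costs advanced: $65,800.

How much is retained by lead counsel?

$187,466.40

Fee base (net of costs): $644,400 − $65,800 = $578,600
The matter resolved at trial, so the 40.5% rate applies.
$578,600 × 40.5% = $234,333.00
Referral share: 20% of $234,333.00 = $46,866.60; lead counsel retains $234,333.00 − $46,866.60 = $187,466.40.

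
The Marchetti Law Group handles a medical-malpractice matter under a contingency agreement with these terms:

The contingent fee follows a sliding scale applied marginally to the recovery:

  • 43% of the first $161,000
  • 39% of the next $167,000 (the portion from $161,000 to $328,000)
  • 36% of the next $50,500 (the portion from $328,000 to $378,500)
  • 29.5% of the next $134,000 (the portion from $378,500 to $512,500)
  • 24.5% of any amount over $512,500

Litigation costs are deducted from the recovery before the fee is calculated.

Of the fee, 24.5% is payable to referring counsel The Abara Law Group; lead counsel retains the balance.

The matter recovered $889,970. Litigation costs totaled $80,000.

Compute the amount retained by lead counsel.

Fee base (net of costs): $889,970 − $80,000 = $809,970
First $161,000 at 43% = $69,230.00
Next $167,000 at 39% = $65,130.00
Next $50,500 at 36% = $18,180.00
Next $134,000 at 29.5% = $39,530.00
Remaining $297,470 at 24.5% = $72,880.15
Fee: $69,230.00 + $65,130.00 + $18,180.00 + $39,530.00 + $72,880.15 = $264,950.15
Referral share: 24.5% of $264,950.15 = $64,912.79; lead counsel retains $264,950.15 − $64,912.79 = $200,037.36.

$200,037.36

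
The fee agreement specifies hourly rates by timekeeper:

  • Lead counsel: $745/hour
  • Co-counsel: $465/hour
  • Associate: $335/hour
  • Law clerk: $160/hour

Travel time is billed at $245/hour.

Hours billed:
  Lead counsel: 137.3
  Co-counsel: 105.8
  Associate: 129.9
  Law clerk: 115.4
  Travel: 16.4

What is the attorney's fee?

$217,484.00

Lead counsel: 137.3 × $745 = $102,288.50
Co-counsel: 105.8 × $465 = $49,197.00
Associate: 129.9 × $335 = $43,516.50
Law clerk: 115.4 × $160 = $18,464.00
Subtotal: $102,288.50 + $49,197.00 + $43,516.50 + $18,464.00 = $213,466.00
Travel: 16.4 × $245 = $4,018.00
Total: $213,466.00 + $4,018.00 = $217,484.00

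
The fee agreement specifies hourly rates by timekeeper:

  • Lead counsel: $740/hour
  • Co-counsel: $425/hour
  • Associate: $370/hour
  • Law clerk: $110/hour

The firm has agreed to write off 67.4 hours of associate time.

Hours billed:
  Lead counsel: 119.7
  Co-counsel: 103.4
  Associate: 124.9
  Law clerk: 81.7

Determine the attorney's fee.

Lead counsel: 119.7 × $740 = $88,578.00
Co-counsel: 103.4 × $425 = $43,945.00
Associate: 124.9 × $370 = $46,213.00
Law clerk: 81.7 × $110 = $8,987.00
Subtotal: $187,723.00
Write-off: 67.4 × $370 = $24,938.00
Total: $187,723.00 − $24,938.00 = $162,785.00

$162,785.00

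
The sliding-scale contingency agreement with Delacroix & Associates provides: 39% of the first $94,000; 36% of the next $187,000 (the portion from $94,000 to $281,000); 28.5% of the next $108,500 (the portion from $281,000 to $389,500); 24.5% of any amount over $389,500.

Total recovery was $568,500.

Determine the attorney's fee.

First $94,000 at 39% = $36,660.00
Next $187,000 at 36% = $67,320.00
Next $108,500 at 28.5% = $30,922.50
Remaining $179,000 at 24.5% = $43,855.00
Fee: $36,660.00 + $67,320.00 + $30,922.50 + $43,855.00 = $178,757.50

$178,757.50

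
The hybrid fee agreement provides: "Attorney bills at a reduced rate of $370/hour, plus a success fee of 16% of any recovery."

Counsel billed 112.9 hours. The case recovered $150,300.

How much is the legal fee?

Hourly: 112.9 × $370 = $41,773.00
Success fee: 16% of $150,300 = $24,048.00
Total: $41,773.00 + $24,048.00 = $65,821.00

$65,821.00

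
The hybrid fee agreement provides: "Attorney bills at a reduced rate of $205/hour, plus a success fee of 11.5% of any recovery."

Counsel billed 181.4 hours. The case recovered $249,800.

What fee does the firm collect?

Hourly: 181.4 × $205 = $37,187.00
Success fee: 11.5% of $249,800 = $28,727.00
Total: $37,187.00 + $28,727.00 = $65,914.00

$65,914.00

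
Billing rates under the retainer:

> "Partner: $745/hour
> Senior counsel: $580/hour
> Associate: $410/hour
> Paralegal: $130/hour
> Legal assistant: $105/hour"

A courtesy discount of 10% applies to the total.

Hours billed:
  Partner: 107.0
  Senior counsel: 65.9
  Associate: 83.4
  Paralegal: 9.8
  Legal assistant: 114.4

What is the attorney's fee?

$148,875.30

Partner: 107.0 × $745 = $79,715.00
Senior counsel: 65.9 × $580 = $38,222.00
Associate: 83.4 × $410 = $34,194.00
Paralegal: 9.8 × $130 = $1,274.00
Legal assistant: 114.4 × $105 = $12,012.00
Subtotal: $165,417.00
Less 10% discount: −$16,541.70
Total: $165,417.00 − $16,541.70 = $148,875.30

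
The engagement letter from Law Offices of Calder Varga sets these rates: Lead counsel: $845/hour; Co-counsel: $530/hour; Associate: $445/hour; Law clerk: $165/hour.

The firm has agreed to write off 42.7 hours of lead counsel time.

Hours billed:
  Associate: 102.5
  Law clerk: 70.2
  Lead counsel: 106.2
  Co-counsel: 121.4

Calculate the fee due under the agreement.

Lead counsel: 106.2 × $845 = $89,739.00
Co-counsel: 121.4 × $530 = $64,342.00
Associate: 102.5 × $445 = $45,612.50
Law clerk: 70.2 × $165 = $11,583.00
Subtotal: $211,276.50
Write-off: 42.7 × $845 = $36,081.50
Total: $211,276.50 − $36,081.50 = $175,195.00

$175,195.00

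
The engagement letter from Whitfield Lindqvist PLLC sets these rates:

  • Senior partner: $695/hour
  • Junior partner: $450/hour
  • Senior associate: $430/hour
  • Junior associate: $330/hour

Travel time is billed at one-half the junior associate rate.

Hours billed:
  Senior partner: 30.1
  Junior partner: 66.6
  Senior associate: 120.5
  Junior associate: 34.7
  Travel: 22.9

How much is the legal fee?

$117,934.00

Senior partner: 30.1 × $695 = $20,919.50
Junior partner: 66.6 × $450 = $29,970.00
Senior associate: 120.5 × $430 = $51,815.00
Junior associate: 34.7 × $330 = $11,451.00
Subtotal: $20,919.50 + $29,970.00 + $51,815.00 + $11,451.00 = $114,155.50
Travel: 22.9 × ($330 ÷ 2) = 22.9 × $165.00 = $3,778.50
Total: $114,155.50 + $3,778.50 = $117,934.00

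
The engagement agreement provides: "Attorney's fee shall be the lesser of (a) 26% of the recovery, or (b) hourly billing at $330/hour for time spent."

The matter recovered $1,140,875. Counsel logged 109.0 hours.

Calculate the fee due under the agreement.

$35,970.00

(a) 26% of $1,140,875 = $296,627.50
(b) 109.0 × $330 = $35,970.00
The lesser is (b): $35,970.00.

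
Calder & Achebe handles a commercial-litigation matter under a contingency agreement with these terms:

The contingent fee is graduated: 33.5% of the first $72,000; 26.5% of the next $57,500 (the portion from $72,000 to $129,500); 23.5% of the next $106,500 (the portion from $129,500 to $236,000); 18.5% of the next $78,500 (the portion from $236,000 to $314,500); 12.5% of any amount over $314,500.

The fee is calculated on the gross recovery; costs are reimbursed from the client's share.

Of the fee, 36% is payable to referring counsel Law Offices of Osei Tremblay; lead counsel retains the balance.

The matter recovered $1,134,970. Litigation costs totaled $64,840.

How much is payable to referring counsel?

Fee base is the gross recovery, $1,134,970; costs are reimbursed separately.
First $72,000 at 33.5% = $24,120.00
Next $57,500 at 26.5% = $15,237.50
Next $106,500 at 23.5% = $25,027.50
Next $78,500 at 18.5% = $14,522.50
Remaining $820,470 at 12.5% = $102,558.75
Fee: $24,120.00 + $15,237.50 + $25,027.50 + $14,522.50 + $102,558.75 = $181,466.25
Referral share: 36% of $181,466.25 = $65,327.85; lead counsel retains $181,466.25 − $65,327.85 = $116,138.40.

$65,327.85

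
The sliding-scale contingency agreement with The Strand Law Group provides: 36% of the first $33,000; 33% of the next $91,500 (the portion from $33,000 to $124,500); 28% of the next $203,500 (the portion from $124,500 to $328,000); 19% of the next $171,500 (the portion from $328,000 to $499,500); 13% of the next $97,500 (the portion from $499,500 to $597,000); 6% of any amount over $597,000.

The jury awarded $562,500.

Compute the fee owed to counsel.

$139,830.00

First $33,000 at 36% = $11,880.00
Next $91,500 at 33% = $30,195.00
Next $203,500 at 28% = $56,980.00
Next $171,500 at 19% = $32,585.00
Remaining $63,000 at 13% = $8,190.00
Fee: $11,880.00 + $30,195.00 + $56,980.00 + $32,585.00 + $8,190.00 = $139,830.00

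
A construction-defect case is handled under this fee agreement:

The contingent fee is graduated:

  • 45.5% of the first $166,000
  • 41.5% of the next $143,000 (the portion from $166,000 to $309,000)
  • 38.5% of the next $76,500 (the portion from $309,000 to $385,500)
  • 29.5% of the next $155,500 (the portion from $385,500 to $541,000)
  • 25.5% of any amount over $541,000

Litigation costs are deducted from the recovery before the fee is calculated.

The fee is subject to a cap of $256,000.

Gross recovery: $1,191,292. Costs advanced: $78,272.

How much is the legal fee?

Fee base (net of costs): $1,191,292 − $78,272 = $1,113,020
First $166,000 at 45.5% = $75,530.00
Next $143,000 at 41.5% = $59,345.00
Next $76,500 at 38.5% = $29,452.50
Next $155,500 at 29.5% = $45,872.50
Remaining $572,020 at 25.5% = $145,865.10
Fee: $75,530.00 + $59,345.00 + $29,452.50 + $45,872.50 + $145,865.10 = $356,065.10
$356,065.10 exceeds the $256,000 cap, so the fee is capped at $256,000.00.

$256,000.00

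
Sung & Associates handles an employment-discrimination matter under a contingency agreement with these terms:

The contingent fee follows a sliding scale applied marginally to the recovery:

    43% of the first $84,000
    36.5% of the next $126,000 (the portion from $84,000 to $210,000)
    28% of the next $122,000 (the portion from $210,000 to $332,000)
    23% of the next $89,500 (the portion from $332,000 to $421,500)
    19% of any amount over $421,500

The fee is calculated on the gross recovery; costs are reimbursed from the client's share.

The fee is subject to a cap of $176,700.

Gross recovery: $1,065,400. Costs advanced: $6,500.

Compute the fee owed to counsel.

Fee base is the gross recovery, $1,065,400; costs are reimbursed separately.
First $84,000 at 43% = $36,120.00
Next $126,000 at 36.5% = $45,990.00
Next $122,000 at 28% = $34,160.00
Next $89,500 at 23% = $20,585.00
Remaining $643,900 at 19% = $122,341.00
Fee: $36,120.00 + $45,990.00 + $34,160.00 + $20,585.00 + $122,341.00 = $259,196.00
$259,196.00 exceeds the $176,700 cap, so the fee is capped at $176,700.00.

$176,700.00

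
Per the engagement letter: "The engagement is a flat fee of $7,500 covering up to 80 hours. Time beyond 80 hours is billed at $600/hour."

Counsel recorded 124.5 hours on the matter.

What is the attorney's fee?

$34,200.00

Flat fee: $7,500.00
Excess hours: 124.5 − 80 = 44.5
Overrun: 44.5 × $600 = $26,700.00
Total: $7,500.00 + $26,700.00 = $34,200.00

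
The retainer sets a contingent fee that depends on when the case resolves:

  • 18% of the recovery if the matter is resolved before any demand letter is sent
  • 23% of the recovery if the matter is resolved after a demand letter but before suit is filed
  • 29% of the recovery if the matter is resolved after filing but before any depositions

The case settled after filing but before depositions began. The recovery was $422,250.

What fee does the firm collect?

$122,452.50

The matter settled after filing but before depositions began, so the 29% rate applies.
$422,250 × 29% = $122,452.50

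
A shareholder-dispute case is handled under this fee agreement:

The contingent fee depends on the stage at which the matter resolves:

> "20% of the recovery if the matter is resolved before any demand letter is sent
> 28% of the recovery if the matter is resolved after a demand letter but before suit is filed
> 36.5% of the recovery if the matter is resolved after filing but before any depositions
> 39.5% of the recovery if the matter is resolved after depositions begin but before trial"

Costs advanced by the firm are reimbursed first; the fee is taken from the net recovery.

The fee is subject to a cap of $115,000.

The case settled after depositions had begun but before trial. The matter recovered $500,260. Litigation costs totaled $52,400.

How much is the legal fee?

Fee base (net of costs): $500,260 − $52,400 = $447,860
The matter settled after depositions had begun but before trial, so the 39.5% rate applies.
$447,860 × 39.5% = $176,904.70
$176,904.70 exceeds the $115,000 cap, so the fee is capped at $115,000.00.

$115,000.00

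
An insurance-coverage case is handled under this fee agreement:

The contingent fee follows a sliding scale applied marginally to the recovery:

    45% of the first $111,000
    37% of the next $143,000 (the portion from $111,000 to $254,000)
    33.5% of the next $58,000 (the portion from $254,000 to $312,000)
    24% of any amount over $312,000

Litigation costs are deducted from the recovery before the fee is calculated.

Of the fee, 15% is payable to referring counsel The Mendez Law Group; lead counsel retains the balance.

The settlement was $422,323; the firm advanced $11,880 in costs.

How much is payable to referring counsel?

Fee base (net of costs): $422,323 − $11,880 = $410,443
First $111,000 at 45% = $49,950.00
Next $143,000 at 37% = $52,910.00
Next $58,000 at 33.5% = $19,430.00
Remaining $98,443 at 24% = $23,626.32
Fee: $49,950.00 + $52,910.00 + $19,430.00 + $23,626.32 = $145,916.32
Referral share: 15% of $145,916.32 = $21,887.45; lead counsel retains $145,916.32 − $21,887.45 = $124,028.87.

$21,887.45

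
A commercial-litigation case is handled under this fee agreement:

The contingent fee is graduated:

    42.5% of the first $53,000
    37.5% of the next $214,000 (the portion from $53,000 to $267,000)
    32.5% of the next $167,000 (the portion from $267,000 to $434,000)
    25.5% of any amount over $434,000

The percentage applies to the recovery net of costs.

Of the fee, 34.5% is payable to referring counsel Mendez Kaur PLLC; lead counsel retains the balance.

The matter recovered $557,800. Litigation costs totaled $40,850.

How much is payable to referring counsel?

$61,479.78

Fee base (net of costs): $557,800 − $40,850 = $516,950
First $53,000 at 42.5% = $22,525.00
Next $214,000 at 37.5% = $80,250.00
Next $167,000 at 32.5% = $54,275.00
Remaining $82,950 at 25.5% = $21,152.25
Fee: $22,525.00 + $80,250.00 + $54,275.00 + $21,152.25 = $178,202.25
Referral share: 34.5% of $178,202.25 = $61,479.78; lead counsel retains $178,202.25 − $61,479.78 = $116,722.47.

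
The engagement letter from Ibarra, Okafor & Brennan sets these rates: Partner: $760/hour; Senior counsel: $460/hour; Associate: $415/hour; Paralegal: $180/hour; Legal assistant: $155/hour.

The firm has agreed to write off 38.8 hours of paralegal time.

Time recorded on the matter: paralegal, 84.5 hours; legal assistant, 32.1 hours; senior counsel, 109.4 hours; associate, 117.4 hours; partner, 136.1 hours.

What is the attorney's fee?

$215,682.50

Partner: 136.1 × $760 = $103,436.00
Senior counsel: 109.4 × $460 = $50,324.00
Associate: 117.4 × $415 = $48,721.00
Paralegal: 84.5 × $180 = $15,210.00
Legal assistant: 32.1 × $155 = $4,975.50
Subtotal: $222,666.50
Write-off: 38.8 × $180 = $6,984.00
Total: $222,666.50 − $6,984.00 = $215,682.50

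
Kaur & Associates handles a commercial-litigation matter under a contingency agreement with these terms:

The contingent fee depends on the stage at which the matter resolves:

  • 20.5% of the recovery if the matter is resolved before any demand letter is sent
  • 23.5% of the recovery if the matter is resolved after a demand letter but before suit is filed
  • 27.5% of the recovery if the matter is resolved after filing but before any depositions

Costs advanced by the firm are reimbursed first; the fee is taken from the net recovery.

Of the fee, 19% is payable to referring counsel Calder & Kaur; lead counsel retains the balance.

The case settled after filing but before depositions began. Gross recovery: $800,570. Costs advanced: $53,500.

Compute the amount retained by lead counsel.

Fee base (net of costs): $800,570 − $53,500 = $747,070
The matter settled after filing but before depositions began, so the 27.5% rate applies.
$747,070 × 27.5% = $205,444.25
Referral share: 19% of $205,444.25 = $39,034.41; lead counsel retains $205,444.25 − $39,034.41 = $166,409.84.

$166,409.84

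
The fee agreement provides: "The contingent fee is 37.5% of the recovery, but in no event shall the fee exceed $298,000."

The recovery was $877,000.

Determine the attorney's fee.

37.5% of $877,000 = $328,875.00
That exceeds the $298,000 cap, so the fee is capped at $298,000.

$298,000.00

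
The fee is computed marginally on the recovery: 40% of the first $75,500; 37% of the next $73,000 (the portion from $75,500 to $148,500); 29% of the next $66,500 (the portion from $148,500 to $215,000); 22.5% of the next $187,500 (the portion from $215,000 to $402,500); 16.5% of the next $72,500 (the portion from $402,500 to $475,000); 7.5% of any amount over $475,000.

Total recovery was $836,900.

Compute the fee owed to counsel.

$157,787.50

First $75,500 at 40% = $30,200.00
Next $73,000 at 37% = $27,010.00
Next $66,500 at 29% = $19,285.00
Next $187,500 at 22.5% = $42,187.50
Next $72,500 at 16.5% = $11,962.50
Remaining $361,900 at 7.5% = $27,142.50
Fee: $30,200.00 + $27,010.00 + $19,285.00 + $42,187.50 + $11,962.50 + $27,142.50 = $157,787.50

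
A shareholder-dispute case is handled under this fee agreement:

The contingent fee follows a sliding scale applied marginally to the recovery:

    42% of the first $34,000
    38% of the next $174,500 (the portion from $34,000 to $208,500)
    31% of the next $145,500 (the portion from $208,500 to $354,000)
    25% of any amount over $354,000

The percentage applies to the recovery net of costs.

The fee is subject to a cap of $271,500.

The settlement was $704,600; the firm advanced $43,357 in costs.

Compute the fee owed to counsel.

$202,505.75

Fee base (net of costs): $704,600 − $43,357 = $661,243
First $34,000 at 42% = $14,280.00
Next $174,500 at 38% = $66,310.00
Next $145,500 at 31% = $45,105.00
Remaining $307,243 at 25% = $76,810.75
Fee: $14,280.00 + $66,310.00 + $45,105.00 + $76,810.75 = $202,505.75
$202,505.75 is under the $271,500 cap.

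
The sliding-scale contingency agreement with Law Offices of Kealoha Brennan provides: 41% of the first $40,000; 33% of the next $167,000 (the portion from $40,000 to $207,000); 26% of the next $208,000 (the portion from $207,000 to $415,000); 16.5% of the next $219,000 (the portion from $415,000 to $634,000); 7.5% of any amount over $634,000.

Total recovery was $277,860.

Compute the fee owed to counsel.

$89,933.60

First $40,000 at 41% = $16,400.00
Next $167,000 at 33% = $55,110.00
Remaining $70,860 at 26% = $18,423.60
Fee: $16,400.00 + $55,110.00 + $18,423.60 = $89,933.60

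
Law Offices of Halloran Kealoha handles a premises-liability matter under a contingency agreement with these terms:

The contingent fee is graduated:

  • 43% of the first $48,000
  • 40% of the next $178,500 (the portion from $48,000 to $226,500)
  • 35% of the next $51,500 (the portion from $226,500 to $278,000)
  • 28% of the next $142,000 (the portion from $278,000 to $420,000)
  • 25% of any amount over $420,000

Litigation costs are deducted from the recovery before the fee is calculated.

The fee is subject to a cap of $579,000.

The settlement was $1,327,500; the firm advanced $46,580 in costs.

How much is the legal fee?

$365,055.00

Fee base (net of costs): $1,327,500 − $46,580 = $1,280,920
First $48,000 at 43% = $20,640.00
Next $178,500 at 40% = $71,400.00
Next $51,500 at 35% = $18,025.00
Next $142,000 at 28% = $39,760.00
Remaining $860,920 at 25% = $215,230.00
Fee: $20,640.00 + $71,400.00 + $18,025.00 + $39,760.00 + $215,230.00 = $365,055.00
$365,055.00 is under the $579,000 cap.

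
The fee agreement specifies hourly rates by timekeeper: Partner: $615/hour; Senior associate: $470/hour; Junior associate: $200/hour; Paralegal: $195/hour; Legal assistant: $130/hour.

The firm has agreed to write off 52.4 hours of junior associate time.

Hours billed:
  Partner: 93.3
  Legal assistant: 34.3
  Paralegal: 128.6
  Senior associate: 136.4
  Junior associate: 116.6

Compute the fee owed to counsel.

Partner: 93.3 × $615 = $57,379.50
Senior associate: 136.4 × $470 = $64,108.00
Junior associate: 116.6 × $200 = $23,320.00
Paralegal: 128.6 × $195 = $25,077.00
Legal assistant: 34.3 × $130 = $4,459.00
Subtotal: $174,343.50
Write-off: 52.4 × $200 = $10,480.00
Total: $174,343.50 − $10,480.00 = $163,863.50

$163,863.50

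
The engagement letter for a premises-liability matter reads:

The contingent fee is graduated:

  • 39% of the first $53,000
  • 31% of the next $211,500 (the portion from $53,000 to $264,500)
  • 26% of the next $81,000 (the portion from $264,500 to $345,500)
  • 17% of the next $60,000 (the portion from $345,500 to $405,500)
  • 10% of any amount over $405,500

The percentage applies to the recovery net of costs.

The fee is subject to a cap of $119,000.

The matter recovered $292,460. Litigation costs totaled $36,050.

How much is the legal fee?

$83,727.10

Fee base (net of costs): $292,460 − $36,050 = $256,410
First $53,000 at 39% = $20,670.00
Remaining $203,410 at 31% = $63,057.10
Fee: $20,670.00 + $63,057.10 = $83,727.10
$83,727.10 is under the $119,000 cap.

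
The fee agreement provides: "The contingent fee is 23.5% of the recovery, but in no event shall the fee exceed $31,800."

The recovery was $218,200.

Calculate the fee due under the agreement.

$31,800.00

23.5% of $218,200 = $51,277.00
That exceeds the $31,800 cap, so the fee is capped at $31,800.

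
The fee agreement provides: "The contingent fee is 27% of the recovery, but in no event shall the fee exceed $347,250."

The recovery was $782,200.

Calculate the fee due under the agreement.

$211,194.00

27% of $782,200 = $211,194.00
That is under the $347,250 cap.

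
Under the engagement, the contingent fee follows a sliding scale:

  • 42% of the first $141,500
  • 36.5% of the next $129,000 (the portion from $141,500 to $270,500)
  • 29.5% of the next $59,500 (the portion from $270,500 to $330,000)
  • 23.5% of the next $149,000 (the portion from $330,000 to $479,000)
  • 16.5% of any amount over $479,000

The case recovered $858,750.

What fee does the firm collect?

$221,741.25

First $141,500 at 42% = $59,430.00
Next $129,000 at 36.5% = $47,085.00
Next $59,500 at 29.5% = $17,552.50
Next $149,000 at 23.5% = $35,015.00
Remaining $379,750 at 16.5% = $62,658.75
Fee: $59,430.00 + $47,085.00 + $17,552.50 + $35,015.00 + $62,658.75 = $221,741.25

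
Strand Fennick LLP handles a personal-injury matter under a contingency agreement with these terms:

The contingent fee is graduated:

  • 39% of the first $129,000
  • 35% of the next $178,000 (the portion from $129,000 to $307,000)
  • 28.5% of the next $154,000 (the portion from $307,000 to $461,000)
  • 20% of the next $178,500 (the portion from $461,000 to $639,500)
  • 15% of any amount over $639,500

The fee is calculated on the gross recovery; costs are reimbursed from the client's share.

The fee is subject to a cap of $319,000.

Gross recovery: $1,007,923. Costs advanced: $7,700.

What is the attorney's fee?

Fee base is the gross recovery, $1,007,923; costs are reimbursed separately.
First $129,000 at 39% = $50,310.00
Next $178,000 at 35% = $62,300.00
Next $154,000 at 28.5% = $43,890.00
Next $178,500 at 20% = $35,700.00
Remaining $368,423 at 15% = $55,263.45
Fee: $50,310.00 + $62,300.00 + $43,890.00 + $35,700.00 + $55,263.45 = $247,463.45
$247,463.45 is under the $319,000 cap.

$247,463.45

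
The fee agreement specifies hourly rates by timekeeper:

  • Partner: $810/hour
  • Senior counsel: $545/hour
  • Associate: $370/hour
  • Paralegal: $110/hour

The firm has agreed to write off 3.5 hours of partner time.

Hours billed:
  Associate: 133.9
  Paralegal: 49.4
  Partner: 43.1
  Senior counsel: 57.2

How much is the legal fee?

$118,227.00

Partner: 43.1 × $810 = $34,911.00
Senior counsel: 57.2 × $545 = $31,174.00
Associate: 133.9 × $370 = $49,543.00
Paralegal: 49.4 × $110 = $5,434.00
Subtotal: $121,062.00
Write-off: 3.5 × $810 = $2,835.00
Total: $121,062.00 − $2,835.00 = $118,227.00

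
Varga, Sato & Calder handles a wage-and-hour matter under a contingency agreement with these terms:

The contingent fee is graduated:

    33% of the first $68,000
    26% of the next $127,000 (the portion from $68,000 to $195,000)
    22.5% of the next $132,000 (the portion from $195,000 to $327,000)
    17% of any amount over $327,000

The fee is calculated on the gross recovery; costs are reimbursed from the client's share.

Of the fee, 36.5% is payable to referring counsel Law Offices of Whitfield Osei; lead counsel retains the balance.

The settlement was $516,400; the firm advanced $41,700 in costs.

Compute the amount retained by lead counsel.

Fee base is the gross recovery, $516,400; costs are reimbursed separately.
First $68,000 at 33% = $22,440.00
Next $127,000 at 26% = $33,020.00
Next $132,000 at 22.5% = $29,700.00
Remaining $189,400 at 17% = $32,198.00
Fee: $22,440.00 + $33,020.00 + $29,700.00 + $32,198.00 = $117,358.00
Referral share: 36.5% of $117,358.00 = $42,835.67; lead counsel retains $117,358.00 − $42,835.67 = $74,522.33.

$74,522.33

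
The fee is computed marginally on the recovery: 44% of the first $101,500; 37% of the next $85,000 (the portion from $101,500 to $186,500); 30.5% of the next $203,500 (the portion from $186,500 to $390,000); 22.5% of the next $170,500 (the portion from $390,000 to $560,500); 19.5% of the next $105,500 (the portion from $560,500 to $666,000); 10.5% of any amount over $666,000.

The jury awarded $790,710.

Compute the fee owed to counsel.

$210,207.05

First $101,500 at 44% = $44,660.00
Next $85,000 at 37% = $31,450.00
Next $203,500 at 30.5% = $62,067.50
Next $170,500 at 22.5% = $38,362.50
Next $105,500 at 19.5% = $20,572.50
Remaining $124,710 at 10.5% = $13,094.55
Fee: $44,660.00 + $31,450.00 + $62,067.50 + $38,362.50 + $20,572.50 + $13,094.55 = $210,207.05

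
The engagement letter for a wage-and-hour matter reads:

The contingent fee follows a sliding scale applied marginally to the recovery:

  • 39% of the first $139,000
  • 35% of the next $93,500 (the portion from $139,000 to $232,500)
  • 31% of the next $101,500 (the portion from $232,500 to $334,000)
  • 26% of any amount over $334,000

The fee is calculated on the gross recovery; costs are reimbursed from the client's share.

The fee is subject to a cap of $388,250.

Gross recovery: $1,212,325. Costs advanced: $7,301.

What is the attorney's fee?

Fee base is the gross recovery, $1,212,325; costs are reimbursed separately.
First $139,000 at 39% = $54,210.00
Next $93,500 at 35% = $32,725.00
Next $101,500 at 31% = $31,465.00
Remaining $878,325 at 26% = $228,364.50
Fee: $54,210.00 + $32,725.00 + $31,465.00 + $228,364.50 = $346,764.50
$346,764.50 is under the $388,250 cap.

$346,764.50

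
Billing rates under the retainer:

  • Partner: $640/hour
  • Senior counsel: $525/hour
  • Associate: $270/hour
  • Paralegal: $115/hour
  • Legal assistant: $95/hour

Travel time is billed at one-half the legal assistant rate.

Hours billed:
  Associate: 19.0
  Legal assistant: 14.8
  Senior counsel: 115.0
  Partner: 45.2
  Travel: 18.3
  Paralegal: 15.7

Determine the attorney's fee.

Partner: 45.2 × $640 = $28,928.00
Senior counsel: 115.0 × $525 = $60,375.00
Associate: 19.0 × $270 = $5,130.00
Paralegal: 15.7 × $115 = $1,805.50
Legal assistant: 14.8 × $95 = $1,406.00
Subtotal: $28,928.00 + $60,375.00 + $5,130.00 + $1,805.50 + $1,406.00 = $97,644.50
Travel: 18.3 × ($95 ÷ 2) = 18.3 × $47.50 = $869.25
Total: $97,644.50 + $869.25 = $98,513.75

$98,513.75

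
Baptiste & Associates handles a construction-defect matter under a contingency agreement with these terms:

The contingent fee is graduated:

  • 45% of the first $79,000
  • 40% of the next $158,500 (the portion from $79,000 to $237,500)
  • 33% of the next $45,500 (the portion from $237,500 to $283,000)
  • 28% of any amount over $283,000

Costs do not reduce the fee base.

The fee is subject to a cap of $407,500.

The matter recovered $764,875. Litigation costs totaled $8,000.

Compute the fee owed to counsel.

Fee base is the gross recovery, $764,875; costs are reimbursed separately.
First $79,000 at 45% = $35,550.00
Next $158,500 at 40% = $63,400.00
Next $45,500 at 33% = $15,015.00
Remaining $481,875 at 28% = $134,925.00
Fee: $35,550.00 + $63,400.00 + $15,015.00 + $134,925.00 = $248,890.00
$248,890.00 is under the $407,500 cap.

$248,890.00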